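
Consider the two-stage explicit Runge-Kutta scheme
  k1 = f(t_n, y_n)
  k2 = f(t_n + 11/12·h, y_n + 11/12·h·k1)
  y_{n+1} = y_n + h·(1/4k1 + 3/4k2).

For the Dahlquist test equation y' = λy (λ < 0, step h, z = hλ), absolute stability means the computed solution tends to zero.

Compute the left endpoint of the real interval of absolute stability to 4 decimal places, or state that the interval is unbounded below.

Set f=λy, z=hλ:
  k1=λy_n ⇒ h·k1=z·y_n;  k2=λ(1+11/12z)y_n ⇒ h·k2=z(1+11/12z)y_n
  y_{n+1}/y_n = 1 + 1/4z + 3/4z(1+11/12z) = 1 + z + 11/16z²
  so R(z) = 1 + z + 11/16z².

Boundary: |R(x)|=1, x<0.
x=-1.04: |R|=0.7036
R=1: x+11/16x²=0 ⇒ x=−16/11=-1.4545; min R=1−1/(4·11/16)=0.6364>−1
Confirm numerically:
  x=-1.246: |R|=0.82135 <1
  x=-1.159: |R|=0.76451 <1
  x=-0.591: |R|=0.64913 <1
  x=-1.862: |R|=1.52159 >1
  x=-1.840: |R|=1.48760 >1
So |R|<1 on (-1.4545, 0).

left endpoint -1.4545.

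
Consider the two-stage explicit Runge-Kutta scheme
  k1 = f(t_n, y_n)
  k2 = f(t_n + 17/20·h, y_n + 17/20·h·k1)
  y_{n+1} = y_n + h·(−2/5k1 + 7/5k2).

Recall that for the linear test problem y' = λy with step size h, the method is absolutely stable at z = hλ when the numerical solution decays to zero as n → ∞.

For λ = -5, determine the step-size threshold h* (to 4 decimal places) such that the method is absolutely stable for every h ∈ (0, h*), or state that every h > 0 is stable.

(-0.8403,0); λ=-5 ⇒ h* = (100/119)/5 = 0.1681.

With y'=λy (z=hλ):
  k1=λy_n ⇒ h·k1=z·y_n;  k2=λ(1+17/20z)y_n ⇒ h·k2=z(1+17/20z)y_n
  y_{n+1}/y_n = 1 − 2/5z + 7/5z(1+17/20z) = 1 + z + 119/100z²
  Hence R(z) = 1 + z + 119/100z².

Need |R(x)|<1, x<0.
x=-0.79: |R|=0.9527
R=1: x+119/100x²=0 ⇒ x=−100/119=-0.8403; min R=1−1/(4·119/100)=0.7899>−1
Confirm numerically:
  x=-0.693: |R|=0.87850 <1
  x=-0.571: |R|=0.81699 <1
  x=-0.480: |R|=0.79418 <1
  x=-1.303: |R|=1.71739 >1
  x=-0.994: |R|=1.18176 >1
Stable set (-0.8403, 0).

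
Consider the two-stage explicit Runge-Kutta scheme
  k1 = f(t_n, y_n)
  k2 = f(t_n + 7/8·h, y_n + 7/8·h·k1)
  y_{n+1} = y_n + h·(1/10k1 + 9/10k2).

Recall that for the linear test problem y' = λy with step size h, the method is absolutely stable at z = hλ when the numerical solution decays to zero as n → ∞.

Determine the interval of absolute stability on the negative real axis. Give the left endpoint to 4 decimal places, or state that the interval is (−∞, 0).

(-1.2698, 0).

On y'=λy, z=hλ:
  k1=λy_n ⇒ h·k1=z·y_n;  k2=λ(1+7/8z)y_n ⇒ h·k2=z(1+7/8z)y_n
  y_{n+1}/y_n = 1 + 1/10z + 9/10z(1+7/8z) = 1 + z + 63/80z²
  ⇒ R(z) = 1 + z + 63/80z².

Boundary: |R(x)|=1, x<0.
x=-0.77: |R|=0.6969
R=1: x+63/80x²=0 ⇒ x=−80/63=-1.2698; min R=1−1/(4·63/80)=0.6825>−1
Confirm numerically:
  x=-0.739: |R|=0.69107 <1
  x=-0.645: |R|=0.68262 <1
  x=-0.613: |R|=0.68292 <1
  x=-1.719: |R|=1.60803 >1
  x=-1.650: |R|=1.49397 >1
So |R|<1 on (-1.2698, 0).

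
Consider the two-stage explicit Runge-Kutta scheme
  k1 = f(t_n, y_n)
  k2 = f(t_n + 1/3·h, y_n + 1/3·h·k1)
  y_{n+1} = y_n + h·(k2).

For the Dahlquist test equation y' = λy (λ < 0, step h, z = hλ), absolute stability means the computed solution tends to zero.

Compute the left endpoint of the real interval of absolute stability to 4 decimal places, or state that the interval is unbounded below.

left endpoint -3.0000.

On y'=λy, z=hλ:
  k1=λy_n ⇒ h·k1=z·y_n;  k2=λ(1+1/3z)y_n ⇒ h·k2=z(1+1/3z)y_n
  y_{n+1}/y_n = 1 + z(1+1/3z) = 1 + z + 1/3z²
  Hence R(z) = 1 + z + 1/3z².

Boundary: |R(x)|=1, x<0.
x=-0.79: |R|=0.4180
R=1: x+1/3x²=0 ⇒ x=−3=-3.0000; min R=1−1/(4·1/3)=0.2500>−1
Confirm numerically:
  x=-2.846: |R|=0.85391 <1
  x=-2.762: |R|=0.78088 <1
  x=-2.340: |R|=0.48520 <1
  x=-3.591: |R|=1.70743 >1
  x=-3.577: |R|=1.68798 >1
  x=-3.220: |R|=1.23613 >1
Interval (-3.0000, 0).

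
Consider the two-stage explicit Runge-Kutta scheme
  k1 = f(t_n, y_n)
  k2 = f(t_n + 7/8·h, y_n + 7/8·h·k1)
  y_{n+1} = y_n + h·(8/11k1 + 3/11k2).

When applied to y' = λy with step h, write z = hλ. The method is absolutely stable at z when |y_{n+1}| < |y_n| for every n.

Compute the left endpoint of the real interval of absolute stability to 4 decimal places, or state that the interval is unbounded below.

Test eqn y'=λy, z=hλ:
  k1=λy_n ⇒ h·k1=z·y_n;  k2=λ(1+7/8z)y_n ⇒ h·k2=z(1+7/8z)y_n
  y_{n+1}/y_n = 1 + 8/11z + 3/11z(1+7/8z) = 1 + z + 21/88z²
  Hence R(z) = 1 + z + 21/88z².

Find x<0 with |R(x)|<1.
x=-0.68: |R|=0.4303
R=1: x+21/88x²=0 ⇒ x=−88/21=-4.1905; min R=1−1/(4·21/88)=-0.0476>−1
Confirm numerically:
  x=-4.144: |R|=0.95404 <1
  x=-2.621: |R|=0.01835 <1
  x=-2.572: |R|=0.00662 <1
  x=-4.707: |R|=1.58019 >1
  x=-4.312: |R|=1.12505 >1
So |R|<1 on (-4.1905, 0).

left endpoint -4.1905.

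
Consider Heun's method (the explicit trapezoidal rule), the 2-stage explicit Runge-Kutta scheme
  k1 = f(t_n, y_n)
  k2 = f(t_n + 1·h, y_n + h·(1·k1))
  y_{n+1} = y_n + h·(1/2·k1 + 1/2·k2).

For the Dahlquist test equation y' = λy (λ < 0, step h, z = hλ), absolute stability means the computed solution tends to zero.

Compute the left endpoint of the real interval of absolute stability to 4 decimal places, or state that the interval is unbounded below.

With y'=λy (z=hλ):
  order 2, 2-stage ⇒ R(z)=1+z+z^2/2
  (e.g. R(-1.31)=0.54805, |R|=0.54805)

Need |R(x)|<1, x<0.
x=-1.31: |R|=0.5481
|R(-2.18)|=1.1962 |R(-1.56)|=0.6568 |R(-0.51)|=0.6200
Bisect:
  x_lo=-2.8341 |R|=2.1820  x_hi=-0.1057 |R|=0.8999
  mid=-1.46988 |R|=0.61039 →hi
  mid=-2.15199 |R|=1.16354 →lo
  mid=-1.81094 |R|=0.82881 →hi
  mid=-1.98146 |R|=0.98164 →hi
  mid=-2.06673 |R|=1.06895 →lo
  mid=-2.02410 |R|=1.02439 →lo
  mid=-2.00278 |R|=1.00278 →lo
  mid=-1.99212 |R|=0.99215 →hi
  mid=-1.99745 |R|=0.99745 →hi
  mid=-2.00012 |R|=1.00012 →lo
  ...
  [-2.00012,-1.99995] ⇒ x*=-2.0000
So |R|<1 on (-2.0000, 0).

left endpoint -2.0000.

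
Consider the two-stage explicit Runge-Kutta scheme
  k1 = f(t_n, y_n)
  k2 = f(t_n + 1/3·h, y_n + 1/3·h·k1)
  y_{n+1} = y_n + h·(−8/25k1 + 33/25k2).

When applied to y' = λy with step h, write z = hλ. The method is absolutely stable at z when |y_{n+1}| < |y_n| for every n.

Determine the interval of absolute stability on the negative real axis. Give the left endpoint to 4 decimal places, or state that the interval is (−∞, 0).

z∈(-2.2727,0).

Set f=λy, z=hλ:
  k1=λy_n ⇒ h·k1=z·y_n;  k2=λ(1+1/3z)y_n ⇒ h·k2=z(1+1/3z)y_n
  y_{n+1}/y_n = 1 − 8/25z + 33/25z(1+1/3z) = 1 + z + 11/25z²
  Hence R(z) = 1 + z + 11/25z².

Solve |R(x)|<1 on ℝ⁻.
x=-1.75: |R|=0.5975
R=1: x+11/25x²=0 ⇒ x=−25/11=-2.2727; min R=1−1/(4·11/25)=0.4318>−1
Confirm numerically:
  x=-2.202: |R|=0.93147 <1
  x=-2.178: |R|=0.90922 <1
  x=-2.136: |R|=0.87150 <1
  x=-1.264: |R|=0.43899 <1
  x=-2.699: |R|=1.50622 >1
  x=-2.569: |R|=1.33489 >1
So |R|<1 on (-2.2727, 0).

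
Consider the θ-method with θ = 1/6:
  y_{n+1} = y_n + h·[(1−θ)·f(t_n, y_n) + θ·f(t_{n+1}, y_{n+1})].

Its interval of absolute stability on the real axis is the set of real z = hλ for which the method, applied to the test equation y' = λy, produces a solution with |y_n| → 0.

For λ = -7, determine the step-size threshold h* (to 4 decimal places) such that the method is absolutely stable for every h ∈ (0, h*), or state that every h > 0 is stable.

(-3.0000,0); λ=-7 ⇒ h* = (3)/7 = 0.4286.

Test eqn y'=λy, z=hλ:
  y_{n+1} = y_n + z·[5/6·y_n + 1/6·y_{n+1}] ⇒ (1 − 1/6z)y_{n+1} = (1 + 5/6z)y_n
  so R(z) = (1 + 5/6z)/(1 − 1/6z).

Need |R(x)|<1, x<0.
x=-0.82: |R|=0.2786
R=−1: 1+5/6x = −1+1/6x ⇒ -2/3x=2 ⇒ x=2/(-2/3)=-3.0000
Confirm numerically:
  x=-2.707: |R|=0.86540 <1
  x=-2.655: |R|=0.84055 <1
  x=-1.863: |R|=0.42159 <1
  x=-1.362: |R|=0.11002 <1
  x=-3.564: |R|=1.23588 >1
  x=-3.547: |R|=1.22918 >1
So |R|<1 on (-3.0000, 0).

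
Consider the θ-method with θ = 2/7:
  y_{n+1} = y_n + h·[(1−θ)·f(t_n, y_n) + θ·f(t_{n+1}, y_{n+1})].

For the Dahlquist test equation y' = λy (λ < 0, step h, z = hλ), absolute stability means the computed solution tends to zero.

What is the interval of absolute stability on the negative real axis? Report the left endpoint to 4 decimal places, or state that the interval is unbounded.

(-4.6667, 0).

On y'=λy, z=hλ:
  y_{n+1} = y_n + z·[5/7·y_n + 2/7·y_{n+1}] ⇒ (1 − 2/7z)y_{n+1} = (1 + 5/7z)y_n
  R(z) = (1 + 5/7z)/(1 − 2/7z).

Find x<0 with |R(x)|<1.
x=-1.05: |R|=0.1923
R=−1: 1+5/7x = −1+2/7x ⇒ -3/7x=2 ⇒ x=2/(-3/7)=-4.6667
Confirm numerically:
  x=-4.018: |R|=0.87058 <1
  x=-2.559: |R|=0.47821 <1
  x=-2.439: |R|=0.43736 <1
  x=-4.762: |R|=1.01731 >1
  x=-4.761: |R|=1.01713 >1
Stable set (-4.6667, 0).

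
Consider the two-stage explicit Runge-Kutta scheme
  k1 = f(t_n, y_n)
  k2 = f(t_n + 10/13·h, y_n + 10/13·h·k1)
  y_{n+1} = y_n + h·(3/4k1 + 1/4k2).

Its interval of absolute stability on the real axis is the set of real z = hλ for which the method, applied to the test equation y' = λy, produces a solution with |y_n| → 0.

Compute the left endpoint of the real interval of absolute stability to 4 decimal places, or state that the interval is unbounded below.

On y'=λy, z=hλ:
  k1=λy_n ⇒ h·k1=z·y_n;  k2=λ(1+10/13z)y_n ⇒ h·k2=z(1+10/13z)y_n
  y_{n+1}/y_n = 1 + 3/4z + 1/4z(1+10/13z) = 1 + z + 5/26z²
  ⇒ R(z) = 1 + z + 5/26z².

Need |R(x)|<1, x<0.
x=-1.73: |R|=0.1544
R=1: x+5/26x²=0 ⇒ x=−26/5=-5.2000; min R=1−1/(4·5/26)=-0.3000>−1
Confirm numerically:
  x=-4.533: |R|=0.41856 <1
  x=-4.318: |R|=0.26760 <1
  x=-4.110: |R|=0.13848 <1
  x=-2.630: |R|=0.29983 <1
  x=-5.652: |R|=1.49129 >1
  x=-5.507: |R|=1.32512 >1
  x=-5.347: |R|=1.15116 >1
Stable set (-5.2000, 0).

z* = -5.2000.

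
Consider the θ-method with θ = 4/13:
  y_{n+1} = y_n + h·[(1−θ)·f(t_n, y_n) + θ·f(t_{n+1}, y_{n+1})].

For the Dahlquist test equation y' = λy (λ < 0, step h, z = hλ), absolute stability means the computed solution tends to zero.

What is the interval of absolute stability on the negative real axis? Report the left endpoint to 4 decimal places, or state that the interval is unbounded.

With y'=λy (z=hλ):
  y_{n+1} = y_n + z·[9/13·y_n + 4/13·y_{n+1}] ⇒ (1 − 4/13z)y_{n+1} = (1 + 9/13z)y_n
  R(z) = (1 + 9/13z)/(1 − 4/13z).

Need |R(x)|<1, x<0.
x=-0.56: |R|=0.5223
R=−1: 1+9/13x = −1+4/13x ⇒ -5/13x=2 ⇒ x=2/(-5/13)=-5.2000
Confirm numerically:
  x=-4.687: |R|=0.91921 <1
  x=-4.384: |R|=0.86639 <1
  x=-3.899: |R|=0.77252 <1
  x=-2.773: |R|=0.49631 <1
  x=-5.439: |R|=1.03438 >1
  x=-5.251: |R|=1.00750 >1
Stable set (-5.2000, 0).

(-5.2000, 0).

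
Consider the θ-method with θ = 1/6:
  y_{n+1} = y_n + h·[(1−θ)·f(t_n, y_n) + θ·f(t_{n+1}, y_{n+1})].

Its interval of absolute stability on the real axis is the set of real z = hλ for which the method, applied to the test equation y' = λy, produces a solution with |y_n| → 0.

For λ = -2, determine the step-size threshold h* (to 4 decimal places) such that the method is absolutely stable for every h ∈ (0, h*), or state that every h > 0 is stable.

With y'=λy (z=hλ):
  y_{n+1} = y_n + z·[5/6·y_n + 1/6·y_{n+1}] ⇒ (1 − 1/6z)y_{n+1} = (1 + 5/6z)y_n
  so R(z) = (1 + 5/6z)/(1 − 1/6z).

Solve |R(x)|<1 on ℝ⁻.
x=-0.45: |R|=0.5814
R=−1: 1+5/6x = −1+1/6x ⇒ -2/3x=2 ⇒ x=2/(-2/3)=-3.0000
Confirm numerically:
  x=-2.729: |R|=0.87582 <1
  x=-2.018: |R|=0.51010 <1
  x=-1.596: |R|=0.26066 <1
  x=-3.515: |R|=1.21650 >1
  x=-3.091: |R|=1.04004 >1
  x=-3.046: |R|=1.02034 >1
So |R|<1 on (-3.0000, 0).

(-3.0000,0); λ=-2 ⇒ h* = (3)/2 = 1.5000.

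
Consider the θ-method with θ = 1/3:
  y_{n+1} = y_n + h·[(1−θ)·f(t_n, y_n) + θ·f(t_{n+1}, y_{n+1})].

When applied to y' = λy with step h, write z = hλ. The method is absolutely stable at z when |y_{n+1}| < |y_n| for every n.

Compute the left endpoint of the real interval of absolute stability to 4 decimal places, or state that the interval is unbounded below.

Test eqn y'=λy, z=hλ:
  y_{n+1} = y_n + z·[2/3·y_n + 1/3·y_{n+1}] ⇒ (1 − 1/3z)y_{n+1} = (1 + 2/3z)y_n
  Hence R(z) = (1 + 2/3z)/(1 − 1/3z).

Find x<0 with |R(x)|<1.
x=-1.43: |R|=0.0316
R=−1: 1+2/3x = −1+1/3x ⇒ -1/3x=2 ⇒ x=2/(-1/3)=-6.0000
Confirm numerically:
  x=-5.867: |R|=0.98500 <1
  x=-4.723: |R|=0.83465 <1
  x=-4.092: |R|=0.73096 <1
  x=-6.405: |R|=1.04306 >1
  x=-6.213: |R|=1.02312 >1
  x=-6.098: |R|=1.01077 >1
So |R|<1 on (-6.0000, 0).

left endpoint -6.0000.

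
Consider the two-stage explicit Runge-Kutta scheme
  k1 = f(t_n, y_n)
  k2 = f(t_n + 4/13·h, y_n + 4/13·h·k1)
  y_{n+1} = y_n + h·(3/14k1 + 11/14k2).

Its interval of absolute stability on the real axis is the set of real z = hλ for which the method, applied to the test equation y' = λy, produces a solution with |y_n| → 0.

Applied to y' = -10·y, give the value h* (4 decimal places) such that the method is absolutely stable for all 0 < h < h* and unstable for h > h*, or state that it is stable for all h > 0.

Test eqn y'=λy, z=hλ:
  k1=λy_n ⇒ h·k1=z·y_n;  k2=λ(1+4/13z)y_n ⇒ h·k2=z(1+4/13z)y_n
  y_{n+1}/y_n = 1 + 3/14z + 11/14z(1+4/13z) = 1 + z + 22/91z²
  R(z) = 1 + z + 22/91z².

Need |R(x)|<1, x<0.
x=-0.77: |R|=0.3733
R=1: x+22/91x²=0 ⇒ x=−91/22=-4.1364; min R=1−1/(4·22/91)=-0.0341>−1
Confirm numerically:
  x=-3.067: |R|=0.20710 <1
  x=-2.483: |R|=0.00751 <1
  x=-1.935: |R|=0.02980 <1
  x=-1.716: |R|=0.00411 <1
  x=-4.616: |R|=1.53525 >1
  x=-4.570: |R|=1.47910 >1
  x=-4.340: |R|=1.21366 >1
So |R|<1 on (-4.1364, 0).

(-4.1364,0); λ=-10 ⇒ h* = (91/22)/10 = 0.4136.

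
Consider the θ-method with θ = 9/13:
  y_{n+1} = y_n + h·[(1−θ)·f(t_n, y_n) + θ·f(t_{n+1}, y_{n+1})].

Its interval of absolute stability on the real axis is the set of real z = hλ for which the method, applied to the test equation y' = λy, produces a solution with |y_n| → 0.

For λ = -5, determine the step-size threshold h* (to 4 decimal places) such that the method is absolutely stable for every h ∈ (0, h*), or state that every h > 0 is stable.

Set f=λy, z=hλ:
  y_{n+1} = y_n + z·[4/13·y_n + 9/13·y_{n+1}] ⇒ (1 − 9/13z)y_{n+1} = (1 + 4/13z)y_n
  R(z) = (1 + 4/13z)/(1 − 9/13z).

Boundary: |R(x)|=1, x<0.
x=-0.66: |R|=0.5470
x=-2: |R|=0.1613
x=-10: |R|=0.2621
x=-100: |R|=0.4239
θ=9/13≥1/2 ⇒ |1+4/13x|<|1−9/13x| ∀x<0 ⇒ unbounded interval.

interval (−∞, 0). Any h>0 works for λ=-5.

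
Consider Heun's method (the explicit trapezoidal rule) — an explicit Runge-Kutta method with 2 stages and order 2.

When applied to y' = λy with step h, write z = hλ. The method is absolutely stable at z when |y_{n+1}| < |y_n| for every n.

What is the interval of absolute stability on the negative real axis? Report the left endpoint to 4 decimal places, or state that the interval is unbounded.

Test eqn y'=λy, z=hλ:
  order 2, 2-stage ⇒ R(z)=1+z+z^2/2
  (e.g. R(-1.52)=0.63520, |R|=0.63520)

Need |R(x)|<1, x<0.
x=-1.52: |R|=0.6352
|R(-2.37)|=1.4385 |R(-1.56)|=0.6568 |R(-0.94)|=0.5018
Bisect:
  x_lo=-2.8844 |R|=2.2754  x_hi=-0.2346 |R|=0.7930
  mid=-1.55947 |R|=0.65650 →hi
  mid=-2.22192 |R|=1.24655 →lo
  mid=-1.89070 |R|=0.89667 →hi
  mid=-2.05631 |R|=1.05789 →lo
  mid=-1.97350 |R|=0.97385 →hi
  mid=-2.01491 |R|=1.01502 →lo
  mid=-1.99420 |R|=0.99422 →hi
  ...
  [-2.00003,-1.99986] ⇒ x*=-2.0000
Interval (-2.0000, 0).

(-2.0000, 0).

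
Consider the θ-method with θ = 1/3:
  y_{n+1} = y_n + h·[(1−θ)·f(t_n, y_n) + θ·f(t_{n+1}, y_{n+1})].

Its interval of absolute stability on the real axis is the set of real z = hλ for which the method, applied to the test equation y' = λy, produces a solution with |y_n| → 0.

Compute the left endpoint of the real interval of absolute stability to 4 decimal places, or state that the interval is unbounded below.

Set f=λy, z=hλ:
  y_{n+1} = y_n + z·[2/3·y_n + 1/3·y_{n+1}] ⇒ (1 − 1/3z)y_{n+1} = (1 + 2/3z)y_n
  ⇒ R(z) = (1 + 2/3z)/(1 − 1/3z).

Boundary: |R(x)|=1, x<0.
x=-0.69: |R|=0.4390
R=−1: 1+2/3x = −1+1/3x ⇒ -1/3x=2 ⇒ x=2/(-1/3)=-6.0000
Confirm numerically:
  x=-4.647: |R|=0.82307 <1
  x=-4.166: |R|=0.74407 <1
  x=-4.101: |R|=0.73257 <1
  x=-2.941: |R|=0.48510 <1
  x=-6.544: |R|=1.05700 >1
  x=-6.473: |R|=1.04993 >1
Stable set (-6.0000, 0).

z* = -6.0000.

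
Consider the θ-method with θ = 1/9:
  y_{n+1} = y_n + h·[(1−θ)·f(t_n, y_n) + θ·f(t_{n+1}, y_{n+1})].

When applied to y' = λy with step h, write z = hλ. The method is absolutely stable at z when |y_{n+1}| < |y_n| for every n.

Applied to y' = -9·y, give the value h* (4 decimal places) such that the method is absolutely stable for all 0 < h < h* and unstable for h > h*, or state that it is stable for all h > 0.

(-2.5714,0); λ=-9 ⇒ h* = (18/7)/9 = 0.2857.

With y'=λy (z=hλ):
  y_{n+1} = y_n + z·[8/9·y_n + 1/9·y_{n+1}] ⇒ (1 − 1/9z)y_{n+1} = (1 + 8/9z)y_n
  so R(z) = (1 + 8/9z)/(1 − 1/9z).

Boundary: |R(x)|=1, x<0.
x=-1.2: |R|=0.0588
R=−1: 1+8/9x = −1+1/9x ⇒ -7/9x=2 ⇒ x=2/(-7/9)=-2.5714
Confirm numerically:
  x=-1.269: |R|=0.11218 <1
  x=-1.170: |R|=0.03540 <1
  x=-1.146: |R|=0.01656 <1
  x=-1.064: |R|=0.04849 <1
  x=-3.120: |R|=1.31683 >1
  x=-2.963: |R|=1.22912 >1
  x=-2.929: |R|=1.20982 >1
So |R|<1 on (-2.5714, 0).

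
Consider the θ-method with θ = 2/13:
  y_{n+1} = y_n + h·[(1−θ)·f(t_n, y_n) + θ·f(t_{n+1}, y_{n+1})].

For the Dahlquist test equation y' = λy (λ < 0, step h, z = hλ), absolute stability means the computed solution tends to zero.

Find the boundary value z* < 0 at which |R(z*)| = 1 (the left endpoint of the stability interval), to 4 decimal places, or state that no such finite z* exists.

z* = -2.8889.

On y'=λy, z=hλ:
  y_{n+1} = y_n + z·[11/13·y_n + 2/13·y_{n+1}] ⇒ (1 − 2/13z)y_{n+1} = (1 + 11/13z)y_n
  R(z) = (1 + 11/13z)/(1 − 2/13z).

Solve |R(x)|<1 on ℝ⁻.
x=-1.76: |R|=0.3850
R=−1: 1+11/13x = −1+2/13x ⇒ -9/13x=2 ⇒ x=2/(-9/13)=-2.8889
Confirm numerically:
  x=-2.406: |R|=0.75601 <1
  x=-2.251: |R|=0.67198 <1
  x=-1.678: |R|=0.33370 <1
  x=-3.484: |R|=1.26823 >1
  x=-3.094: |R|=1.09621 >1
Stable set (-2.8889, 0).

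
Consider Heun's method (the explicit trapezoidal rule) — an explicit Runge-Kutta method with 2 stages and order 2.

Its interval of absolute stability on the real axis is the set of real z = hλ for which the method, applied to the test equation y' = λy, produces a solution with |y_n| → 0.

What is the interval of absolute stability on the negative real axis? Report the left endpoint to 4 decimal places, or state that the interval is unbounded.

Set f=λy, z=hλ:
  order 2, 2-stage ⇒ R(z)=1+z+z^2/2
  (e.g. R(-1.59)=0.67405, |R|=0.67405)

Solve |R(x)|<1 on ℝ⁻.
x=-1.59: |R|=0.6741
|R(-1.93)|=0.9325 |R(-0.69)|=0.5481 |R(-0.59)|=0.5840
Bisect:
  x_lo=-2.6554 |R|=1.8701  x_hi=-0.2530 |R|=0.7790
  mid=-1.45416 |R|=0.60313 →hi
  mid=-2.05476 |R|=1.05626 →lo
  mid=-1.75446 |R|=0.78460 →hi
  mid=-1.90461 |R|=0.90916 →hi
  mid=-1.97968 |R|=0.97989 →hi
  mid=-2.01722 |R|=1.01737 →lo
  mid=-1.99845 |R|=0.99845 →hi
  mid=-2.00784 |R|=1.00787 →lo
  ...
  [-2.00006,-1.99992] ⇒ x*=-2.0000
So |R|<1 on (-2.0000, 0).

z∈(-2.0000,0).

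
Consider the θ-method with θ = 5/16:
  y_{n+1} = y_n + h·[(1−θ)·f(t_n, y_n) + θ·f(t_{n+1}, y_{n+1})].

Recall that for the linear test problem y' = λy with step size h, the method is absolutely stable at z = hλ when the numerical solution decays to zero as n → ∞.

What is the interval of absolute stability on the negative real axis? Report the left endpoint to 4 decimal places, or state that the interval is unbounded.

(-5.3333, 0).

On y'=λy, z=hλ:
  y_{n+1} = y_n + z·[11/16·y_n + 5/16·y_{n+1}] ⇒ (1 − 5/16z)y_{n+1} = (1 + 11/16z)y_n
  R(z) = (1 + 11/16z)/(1 − 5/16z).

Need |R(x)|<1, x<0.
x=-1.38: |R|=0.0358
R=−1: 1+11/16x = −1+5/16x ⇒ -3/8x=2 ⇒ x=2/(-3/8)=-5.3333
Confirm numerically:
  x=-4.608: |R|=0.88852 <1
  x=-4.172: |R|=0.81096 <1
  x=-2.727: |R|=0.47231 <1
  x=-2.719: |R|=0.46998 <1
  x=-5.816: |R|=1.06424 >1
  x=-5.734: |R|=1.05382 >1
Interval (-5.3333, 0).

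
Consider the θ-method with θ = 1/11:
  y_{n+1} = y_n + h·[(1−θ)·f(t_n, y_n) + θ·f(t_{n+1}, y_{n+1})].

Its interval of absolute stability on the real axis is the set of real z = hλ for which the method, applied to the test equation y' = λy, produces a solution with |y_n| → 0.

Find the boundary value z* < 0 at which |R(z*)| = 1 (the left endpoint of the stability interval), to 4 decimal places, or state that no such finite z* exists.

Test eqn y'=λy, z=hλ:
  y_{n+1} = y_n + z·[10/11·y_n + 1/11·y_{n+1}] ⇒ (1 − 1/11z)y_{n+1} = (1 + 10/11z)y_n
  Hence R(z) = (1 + 10/11z)/(1 − 1/11z).

Boundary: |R(x)|=1, x<0.
x=-0.96: |R|=0.1171
R=−1: 1+10/11x = −1+1/11x ⇒ -9/11x=2 ⇒ x=2/(-9/11)=-2.4444
Confirm numerically:
  x=-1.697: |R|=0.47019 <1
  x=-1.452: |R|=0.28269 <1
  x=-1.379: |R|=0.22538 <1
  x=-2.850: |R|=1.26354 >1
  x=-2.824: |R|=1.24711 >1
Interval (-2.4444, 0).

left endpoint -2.4444.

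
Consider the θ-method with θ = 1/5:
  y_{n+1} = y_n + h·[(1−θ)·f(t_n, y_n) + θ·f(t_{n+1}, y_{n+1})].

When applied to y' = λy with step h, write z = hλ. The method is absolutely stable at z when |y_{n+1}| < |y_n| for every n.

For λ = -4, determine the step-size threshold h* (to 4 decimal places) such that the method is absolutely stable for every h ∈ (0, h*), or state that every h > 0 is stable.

(-3.3333,0); λ=-4 ⇒ h* = (10/3)/4 = 0.8333.

With y'=λy (z=hλ):
  y_{n+1} = y_n + z·[4/5·y_n + 1/5·y_{n+1}] ⇒ (1 − 1/5z)y_{n+1} = (1 + 4/5z)y_n
  ⇒ R(z) = (1 + 4/5z)/(1 − 1/5z).

Solve |R(x)|<1 on ℝ⁻.
x=-1.69: |R|=0.2631
R=−1: 1+4/5x = −1+1/5x ⇒ -3/5x=2 ⇒ x=2/(-3/5)=-3.3333
Confirm numerically:
  x=-3.001: |R|=0.87539 <1
  x=-2.739: |R|=0.76961 <1
  x=-2.538: |R|=0.68347 <1
  x=-3.829: |R|=1.16842 >1
  x=-3.642: |R|=1.10715 >1
  x=-3.625: |R|=1.10145 >1
Interval (-3.3333, 0).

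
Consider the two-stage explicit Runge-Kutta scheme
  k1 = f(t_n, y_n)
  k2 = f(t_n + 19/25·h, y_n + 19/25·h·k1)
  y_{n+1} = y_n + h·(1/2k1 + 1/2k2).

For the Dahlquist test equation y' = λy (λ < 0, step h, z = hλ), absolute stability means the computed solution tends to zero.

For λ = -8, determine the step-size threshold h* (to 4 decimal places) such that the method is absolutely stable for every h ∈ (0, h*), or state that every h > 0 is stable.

Set f=λy, z=hλ:
  k1=λy_n ⇒ h·k1=z·y_n;  k2=λ(1+19/25z)y_n ⇒ h·k2=z(1+19/25z)y_n
  y_{n+1}/y_n = 1 + 1/2z + 1/2z(1+19/25z) = 1 + z + 19/50z²
  Hence R(z) = 1 + z + 19/50z².

Boundary: |R(x)|=1, x<0.
x=-1.32: |R|=0.3421
R=1: x+19/50x²=0 ⇒ x=−50/19=-2.6316; min R=1−1/(4·19/50)=0.3421>−1
Confirm numerically:
  x=-1.870: |R|=0.45882 <1
  x=-1.617: |R|=0.37658 <1
  x=-1.481: |R|=0.35248 <1
  x=-3.129: |R|=1.59144 >1
  x=-3.008: |R|=1.43026 >1
  x=-2.950: |R|=1.35695 >1
So |R|<1 on (-2.6316, 0).

(-2.6316,0); λ=-8 ⇒ h* = (50/19)/8 = 0.3289.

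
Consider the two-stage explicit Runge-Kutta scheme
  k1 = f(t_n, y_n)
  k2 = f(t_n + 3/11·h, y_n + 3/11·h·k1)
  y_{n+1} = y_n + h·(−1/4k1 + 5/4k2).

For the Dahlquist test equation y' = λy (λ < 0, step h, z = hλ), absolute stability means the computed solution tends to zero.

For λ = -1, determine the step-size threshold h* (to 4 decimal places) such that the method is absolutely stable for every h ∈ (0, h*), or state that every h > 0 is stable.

(-2.9333,0); λ=-1 ⇒ h* = (44/15)/1 = 2.9333.

With y'=λy (z=hλ):
  k1=λy_n ⇒ h·k1=z·y_n;  k2=λ(1+3/11z)y_n ⇒ h·k2=z(1+3/11z)y_n
  y_{n+1}/y_n = 1 − 1/4z + 5/4z(1+3/11z) = 1 + z + 15/44z²
  Hence R(z) = 1 + z + 15/44z².

Boundary: |R(x)|=1, x<0.
x=-0.97: |R|=0.3508
R=1: x+15/44x²=0 ⇒ x=−44/15=-2.9333; min R=1−1/(4·15/44)=0.2667>−1
Confirm numerically:
  x=-2.166: |R|=0.43339 <1
  x=-1.747: |R|=0.29346 <1
  x=-1.302: |R|=0.27591 <1
  x=-3.449: |R|=1.60632 >1
  x=-3.305: |R|=1.41876 >1
  x=-3.177: |R|=1.26391 >1
Interval (-2.9333, 0).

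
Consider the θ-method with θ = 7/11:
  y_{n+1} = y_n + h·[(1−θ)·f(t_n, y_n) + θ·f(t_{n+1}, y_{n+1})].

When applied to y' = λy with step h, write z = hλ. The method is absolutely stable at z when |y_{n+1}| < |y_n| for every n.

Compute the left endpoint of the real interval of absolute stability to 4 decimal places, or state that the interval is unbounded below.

On y'=λy, z=hλ:
  y_{n+1} = y_n + z·[4/11·y_n + 7/11·y_{n+1}] ⇒ (1 − 7/11z)y_{n+1} = (1 + 4/11z)y_n
  R(z) = (1 + 4/11z)/(1 − 7/11z).

Solve |R(x)|<1 on ℝ⁻.
x=-1.33: |R|=0.2797
x=-2: |R|=0.1200
x=-10: |R|=0.3580
x=-100: |R|=0.5471
θ=7/11≥1/2 ⇒ |1+4/11x|<|1−7/11x| ∀x<0 ⇒ unbounded interval.

(−∞, 0) — no finite endpoint.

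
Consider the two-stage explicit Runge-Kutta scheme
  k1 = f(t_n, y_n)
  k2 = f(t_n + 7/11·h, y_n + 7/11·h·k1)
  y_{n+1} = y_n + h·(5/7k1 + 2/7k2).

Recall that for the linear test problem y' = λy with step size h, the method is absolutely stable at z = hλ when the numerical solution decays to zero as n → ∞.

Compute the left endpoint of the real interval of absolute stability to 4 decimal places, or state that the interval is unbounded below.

left endpoint -5.5000.

Set f=λy, z=hλ:
  k1=λy_n ⇒ h·k1=z·y_n;  k2=λ(1+7/11z)y_n ⇒ h·k2=z(1+7/11z)y_n
  y_{n+1}/y_n = 1 + 5/7z + 2/7z(1+7/11z) = 1 + z + 2/11z²
  so R(z) = 1 + z + 2/11z².

Boundary: |R(x)|=1, x<0.
x=-0.93: |R|=0.2273
R=1: x+2/11x²=0 ⇒ x=−11/2=-5.5000; min R=1−1/(4·2/11)=-0.3750>−1
Confirm numerically:
  x=-5.341: |R|=0.84560 <1
  x=-4.170: |R|=0.00838 <1
  x=-3.885: |R|=0.14078 <1
  x=-3.683: |R|=0.21673 <1
  x=-5.889: |R|=1.41651 >1
  x=-5.692: |R|=1.19870 >1
Stable set (-5.5000, 0).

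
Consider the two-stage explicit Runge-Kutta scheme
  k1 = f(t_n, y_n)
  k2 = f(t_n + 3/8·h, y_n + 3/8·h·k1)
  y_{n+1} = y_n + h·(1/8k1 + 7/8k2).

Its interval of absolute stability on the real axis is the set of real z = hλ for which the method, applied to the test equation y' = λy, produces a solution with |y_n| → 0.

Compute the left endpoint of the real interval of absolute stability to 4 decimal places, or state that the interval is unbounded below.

z* = -3.0476.

On y'=λy, z=hλ:
  k1=λy_n ⇒ h·k1=z·y_n;  k2=λ(1+3/8z)y_n ⇒ h·k2=z(1+3/8z)y_n
  y_{n+1}/y_n = 1 + 1/8z + 7/8z(1+3/8z) = 1 + z + 21/64z²
  Hence R(z) = 1 + z + 21/64z².

Find x<0 with |R(x)|<1.
x=-0.31: |R|=0.7215
R=1: x+21/64x²=0 ⇒ x=−64/21=-3.0476; min R=1−1/(4·21/64)=0.2381>−1
Confirm numerically:
  x=-2.704: |R|=0.69512 <1
  x=-2.329: |R|=0.45083 <1
  x=-2.241: |R|=0.40687 <1
  x=-3.540: |R|=1.57193 >1
  x=-3.401: |R|=1.39436 >1
So |R|<1 on (-3.0476, 0).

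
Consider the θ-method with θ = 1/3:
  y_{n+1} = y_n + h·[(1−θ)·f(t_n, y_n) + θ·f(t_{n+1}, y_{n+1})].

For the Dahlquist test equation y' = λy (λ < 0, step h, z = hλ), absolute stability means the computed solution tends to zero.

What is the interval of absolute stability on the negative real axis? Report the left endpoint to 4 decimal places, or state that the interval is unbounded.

z∈(-6.0000,0).

Set f=λy, z=hλ:
  y_{n+1} = y_n + z·[2/3·y_n + 1/3·y_{n+1}] ⇒ (1 − 1/3z)y_{n+1} = (1 + 2/3z)y_n
  R(z) = (1 + 2/3z)/(1 − 1/3z).

Boundary: |R(x)|=1, x<0.
x=-1.68: |R|=0.0769
R=−1: 1+2/3x = −1+1/3x ⇒ -1/3x=2 ⇒ x=2/(-1/3)=-6.0000
Confirm numerically:
  x=-5.623: |R|=0.95628 <1
  x=-5.108: |R|=0.88999 <1
  x=-4.925: |R|=0.86435 <1
  x=-2.634: |R|=0.40256 <1
  x=-6.423: |R|=1.04489 >1
  x=-6.271: |R|=1.02923 >1
Stable set (-6.0000, 0).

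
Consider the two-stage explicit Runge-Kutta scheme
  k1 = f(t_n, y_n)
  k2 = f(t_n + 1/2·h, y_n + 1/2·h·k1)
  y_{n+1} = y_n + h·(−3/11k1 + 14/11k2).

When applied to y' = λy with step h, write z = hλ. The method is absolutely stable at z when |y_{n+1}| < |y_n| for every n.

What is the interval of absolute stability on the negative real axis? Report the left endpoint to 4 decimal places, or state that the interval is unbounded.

With y'=λy (z=hλ):
  k1=λy_n ⇒ h·k1=z·y_n;  k2=λ(1+1/2z)y_n ⇒ h·k2=z(1+1/2z)y_n
  y_{n+1}/y_n = 1 − 3/11z + 14/11z(1+1/2z) = 1 + z + 7/11z²
  Hence R(z) = 1 + z + 7/11z².

Solve |R(x)|<1 on ℝ⁻.
x=-0.72: |R|=0.6099
R=1: x+7/11x²=0 ⇒ x=−11/7=-1.5714; min R=1−1/(4·7/11)=0.6071>−1
Confirm numerically:
  x=-1.310: |R|=0.78206 <1
  x=-1.205: |R|=0.71902 <1
  x=-1.194: |R|=0.71322 <1
  x=-2.145: |R|=1.78293 >1
  x=-1.763: |R|=1.21493 >1
  x=-1.711: |R|=1.15197 >1
Stable set (-1.5714, 0).

(-1.5714, 0).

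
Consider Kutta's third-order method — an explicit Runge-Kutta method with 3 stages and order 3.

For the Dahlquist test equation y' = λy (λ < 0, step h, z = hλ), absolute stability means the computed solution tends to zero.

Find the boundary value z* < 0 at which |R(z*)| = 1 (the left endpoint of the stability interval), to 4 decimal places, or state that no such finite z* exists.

left endpoint -2.5127.

Test eqn y'=λy, z=hλ:
  order 3, 3-stage ⇒ R(z)=1+z+z^2/2+z^3/6
  (e.g. R(-1.26)=0.20040, |R|=0.20040)

Find x<0 with |R(x)|<1.
x=-1.26: |R|=0.2004
|R(-2.81)|=1.5600 |R(-2.25)|=0.6172 |R(-0.66)|=0.5099
Bisect:
  x_lo=-2.8787 |R|=1.7111  x_hi=-0.0505 |R|=0.9508
  mid=-1.46458 |R|=0.08433 →hi
  mid=-2.17162 |R|=0.52053 →hi
  mid=-2.52514 |R|=1.02050 →lo
  mid=-2.34838 |R|=0.74945 →hi
  mid=-2.43676 |R|=0.87936 →hi
  mid=-2.48095 |R|=0.94849 →hi
  mid=-2.50305 |R|=0.98413 →hi
  ...
  [-2.51289,-2.51271] ⇒ x*=-2.5127
So |R|<1 on (-2.5127, 0).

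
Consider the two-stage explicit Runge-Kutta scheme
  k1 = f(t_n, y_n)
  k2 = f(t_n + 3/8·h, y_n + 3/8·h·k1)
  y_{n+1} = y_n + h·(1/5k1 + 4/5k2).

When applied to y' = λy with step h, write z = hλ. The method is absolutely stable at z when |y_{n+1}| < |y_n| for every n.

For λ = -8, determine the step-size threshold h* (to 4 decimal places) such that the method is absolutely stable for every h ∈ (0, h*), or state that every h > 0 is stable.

(-3.3333,0); λ=-8 ⇒ h* = (10/3)/8 = 0.4167.

Test eqn y'=λy, z=hλ:
  k1=λy_n ⇒ h·k1=z·y_n;  k2=λ(1+3/8z)y_n ⇒ h·k2=z(1+3/8z)y_n
  y_{n+1}/y_n = 1 + 1/5z + 4/5z(1+3/8z) = 1 + z + 3/10z²
  Hence R(z) = 1 + z + 3/10z².

Find x<0 with |R(x)|<1.
x=-1.66: |R|=0.1667
R=1: x+3/10x²=0 ⇒ x=−10/3=-3.3333; min R=1−1/(4·3/10)=0.1667>−1
Confirm numerically:
  x=-3.007: |R|=0.70561 <1
  x=-2.769: |R|=0.53121 <1
  x=-2.568: |R|=0.41039 <1
  x=-2.097: |R|=0.22222 <1
  x=-3.830: |R|=1.57067 >1
  x=-3.808: |R|=1.54226 >1
  x=-3.572: |R|=1.25576 >1
So |R|<1 on (-3.3333, 0).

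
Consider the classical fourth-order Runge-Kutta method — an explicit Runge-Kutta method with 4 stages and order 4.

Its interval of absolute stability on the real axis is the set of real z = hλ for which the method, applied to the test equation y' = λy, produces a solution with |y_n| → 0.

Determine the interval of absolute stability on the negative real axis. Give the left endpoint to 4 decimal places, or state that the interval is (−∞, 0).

z∈(-2.7853,0).

Set f=λy, z=hλ:
  order 4, 4-stage ⇒ R(z)=1+z+z^2/2+z^3/6+z^4/24
  (e.g. R(-1.14)=0.33325, |R|=0.33325)

Find x<0 with |R(x)|<1.
x=-1.14: |R|=0.3332
|R(-2.06)|=0.3552 |R(-1.8)|=0.2854 |R(-0.66)|=0.5178
Bisect:
  x_lo=-3.2017 |R|=1.8320  x_hi=-0.2380 |R|=0.7882
  mid=-1.71987 |R|=0.27579 →hi
  mid=-2.46078 |R|=0.61127 →hi
  mid=-2.83123 |R|=1.07150 →lo
  mid=-2.64600 |R|=0.80952 →hi
  mid=-2.73862 |R|=0.93188 →hi
  mid=-2.78492 |R|=0.99944 →hi
  mid=-2.80808 |R|=1.03490 →lo
  ...
  [-2.78547,-2.78529] ⇒ x*=-2.7853
Interval (-2.7853, 0).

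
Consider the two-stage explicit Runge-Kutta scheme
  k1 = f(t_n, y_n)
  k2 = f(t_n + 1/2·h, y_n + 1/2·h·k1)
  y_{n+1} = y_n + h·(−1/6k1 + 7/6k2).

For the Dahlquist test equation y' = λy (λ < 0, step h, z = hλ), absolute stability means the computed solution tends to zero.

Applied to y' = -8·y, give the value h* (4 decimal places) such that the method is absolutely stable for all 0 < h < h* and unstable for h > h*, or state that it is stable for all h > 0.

(-1.7143,0); λ=-8 ⇒ h* = (12/7)/8 = 0.2143.

Set f=λy, z=hλ:
  k1=λy_n ⇒ h·k1=z·y_n;  k2=λ(1+1/2z)y_n ⇒ h·k2=z(1+1/2z)y_n
  y_{n+1}/y_n = 1 − 1/6z + 7/6z(1+1/2z) = 1 + z + 7/12z²
  R(z) = 1 + z + 7/12z².

Find x<0 with |R(x)|<1.
x=-0.41: |R|=0.6881
R=1: x+7/12x²=0 ⇒ x=−12/7=-1.7143; min R=1−1/(4·7/12)=0.5714>−1
Confirm numerically:
  x=-1.479: |R|=0.79701 <1
  x=-1.245: |R|=0.65918 <1
  x=-0.898: |R|=0.57240 <1
  x=-2.092: |R|=1.46094 >1
  x=-2.019: |R|=1.35888 >1
  x=-1.915: |R|=1.22421 >1
Interval (-1.7143, 0).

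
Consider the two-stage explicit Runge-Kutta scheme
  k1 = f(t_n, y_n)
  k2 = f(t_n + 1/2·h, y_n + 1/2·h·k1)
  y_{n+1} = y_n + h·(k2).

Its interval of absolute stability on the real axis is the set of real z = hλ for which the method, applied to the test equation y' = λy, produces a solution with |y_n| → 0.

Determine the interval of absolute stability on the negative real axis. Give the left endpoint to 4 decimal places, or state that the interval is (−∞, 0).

(-2.0000, 0).

With y'=λy (z=hλ):
  k1=λy_n ⇒ h·k1=z·y_n;  k2=λ(1+1/2z)y_n ⇒ h·k2=z(1+1/2z)y_n
  y_{n+1}/y_n = 1 + z(1+1/2z) = 1 + z + 1/2z²
  Hence R(z) = 1 + z + 1/2z².

Boundary: |R(x)|=1, x<0.
x=-0.4: |R|=0.6800
R=1: x+1/2x²=0 ⇒ x=−2=-2.0000; min R=1−1/(4·1/2)=0.5000>−1
Confirm numerically:
  x=-1.495: |R|=0.62251 <1
  x=-1.387: |R|=0.57488 <1
  x=-1.210: |R|=0.52205 <1
  x=-2.525: |R|=1.66281 >1
  x=-2.217: |R|=1.24054 >1
Stable set (-2.0000, 0).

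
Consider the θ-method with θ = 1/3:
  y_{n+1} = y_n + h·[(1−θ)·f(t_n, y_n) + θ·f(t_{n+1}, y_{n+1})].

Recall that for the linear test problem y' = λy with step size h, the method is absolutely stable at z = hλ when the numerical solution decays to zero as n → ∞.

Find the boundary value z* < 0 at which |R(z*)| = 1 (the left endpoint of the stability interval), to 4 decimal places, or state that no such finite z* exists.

left endpoint -6.0000.

On y'=λy, z=hλ:
  y_{n+1} = y_n + z·[2/3·y_n + 1/3·y_{n+1}] ⇒ (1 − 1/3z)y_{n+1} = (1 + 2/3z)y_n
  R(z) = (1 + 2/3z)/(1 − 1/3z).

Solve |R(x)|<1 on ℝ⁻.
x=-0.42: |R|=0.6316
R=−1: 1+2/3x = −1+1/3x ⇒ -1/3x=2 ⇒ x=2/(-1/3)=-6.0000
Confirm numerically:
  x=-5.525: |R|=0.94428 <1
  x=-4.181: |R|=0.74669 <1
  x=-3.053: |R|=0.51313 <1
  x=-6.492: |R|=1.05183 >1
  x=-6.429: |R|=1.04550 >1
  x=-6.132: |R|=1.01445 >1
Stable set (-6.0000, 0).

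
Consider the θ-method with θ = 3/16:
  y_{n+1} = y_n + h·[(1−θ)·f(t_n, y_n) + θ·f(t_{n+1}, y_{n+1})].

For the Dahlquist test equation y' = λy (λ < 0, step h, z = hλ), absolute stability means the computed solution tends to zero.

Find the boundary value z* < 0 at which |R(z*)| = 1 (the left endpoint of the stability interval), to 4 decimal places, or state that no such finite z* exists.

With y'=λy (z=hλ):
  y_{n+1} = y_n + z·[13/16·y_n + 3/16·y_{n+1}] ⇒ (1 − 3/16z)y_{n+1} = (1 + 13/16z)y_n
  Hence R(z) = (1 + 13/16z)/(1 − 3/16z).

Boundary: |R(x)|=1, x<0.
x=-1.16: |R|=0.0472
R=−1: 1+13/16x = −1+3/16x ⇒ -5/8x=2 ⇒ x=2/(-5/8)=-3.2000
Confirm numerically:
  x=-3.163: |R|=0.98548 <1
  x=-3.139: |R|=0.97600 <1
  x=-2.537: |R|=0.71920 <1
  x=-1.893: |R|=0.39711 <1
  x=-3.786: |R|=1.21420 >1
  x=-3.337: |R|=1.05267 >1
So |R|<1 on (-3.2000, 0).

left endpoint -3.2000.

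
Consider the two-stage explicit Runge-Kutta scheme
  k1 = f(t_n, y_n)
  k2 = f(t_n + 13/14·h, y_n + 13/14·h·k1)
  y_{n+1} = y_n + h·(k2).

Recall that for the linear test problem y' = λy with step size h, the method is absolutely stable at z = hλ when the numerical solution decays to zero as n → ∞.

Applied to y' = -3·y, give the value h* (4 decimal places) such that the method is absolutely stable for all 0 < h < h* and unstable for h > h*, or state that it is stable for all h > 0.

(-1.0769,0); λ=-3 ⇒ h* = (14/13)/3 = 0.3590.

Test eqn y'=λy, z=hλ:
  k1=λy_n ⇒ h·k1=z·y_n;  k2=λ(1+13/14z)y_n ⇒ h·k2=z(1+13/14z)y_n
  y_{n+1}/y_n = 1 + z(1+13/14z) = 1 + z + 13/14z²
  ⇒ R(z) = 1 + z + 13/14z².

Solve |R(x)|<1 on ℝ⁻.
x=-1.48: |R|=1.5539
R=1: x+13/14x²=0 ⇒ x=−14/13=-1.0769; min R=1−1/(4·13/14)=0.7308>−1
Confirm numerically:
  x=-1.031: |R|=0.95604 <1
  x=-0.696: |R|=0.75381 <1
  x=-0.568: |R|=0.73158 <1
  x=-0.496: |R|=0.73244 <1
  x=-1.642: |R|=1.86158 >1
  x=-1.550: |R|=1.68089 >1
So |R|<1 on (-1.0769, 0).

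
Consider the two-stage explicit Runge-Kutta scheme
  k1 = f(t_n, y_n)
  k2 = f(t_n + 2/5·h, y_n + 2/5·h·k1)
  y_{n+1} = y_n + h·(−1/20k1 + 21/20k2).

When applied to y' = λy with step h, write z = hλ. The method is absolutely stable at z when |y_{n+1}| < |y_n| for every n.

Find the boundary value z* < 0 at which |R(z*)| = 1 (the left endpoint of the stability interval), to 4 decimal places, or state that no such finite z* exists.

z* = -2.3810.

Set f=λy, z=hλ:
  k1=λy_n ⇒ h·k1=z·y_n;  k2=λ(1+2/5z)y_n ⇒ h·k2=z(1+2/5z)y_n
  y_{n+1}/y_n = 1 − 1/20z + 21/20z(1+2/5z) = 1 + z + 21/50z²
  R(z) = 1 + z + 21/50z².

Find x<0 with |R(x)|<1.
x=-1.64: |R|=0.4896
R=1: x+21/50x²=0 ⇒ x=−50/21=-2.3810; min R=1−1/(4·21/50)=0.4048>−1
Confirm numerically:
  x=-1.990: |R|=0.67324 <1
  x=-1.874: |R|=0.60099 <1
  x=-1.846: |R|=0.58524 <1
  x=-1.463: |R|=0.43595 <1
  x=-2.899: |R|=1.63076 >1
  x=-2.886: |R|=1.61218 >1
Stable set (-2.3810, 0).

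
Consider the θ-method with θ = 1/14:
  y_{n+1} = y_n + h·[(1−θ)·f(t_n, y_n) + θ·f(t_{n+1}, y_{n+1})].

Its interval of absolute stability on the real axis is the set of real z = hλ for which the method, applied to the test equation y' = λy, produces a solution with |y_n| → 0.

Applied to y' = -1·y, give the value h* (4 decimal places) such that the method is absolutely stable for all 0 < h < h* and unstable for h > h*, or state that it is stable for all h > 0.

On y'=λy, z=hλ:
  y_{n+1} = y_n + z·[13/14·y_n + 1/14·y_{n+1}] ⇒ (1 − 1/14z)y_{n+1} = (1 + 13/14z)y_n
  R(z) = (1 + 13/14z)/(1 − 1/14z).

Solve |R(x)|<1 on ℝ⁻.
x=-0.6: |R|=0.4247
R=−1: 1+13/14x = −1+1/14x ⇒ -6/7x=2 ⇒ x=2/(-6/7)=-2.3333
Confirm numerically:
  x=-2.128: |R|=0.84722 <1
  x=-1.841: |R|=0.62704 <1
  x=-1.170: |R|=0.07976 <1
  x=-2.758: |R|=1.30409 >1
  x=-2.493: |R|=1.11617 >1
Stable set (-2.3333, 0).

(-2.3333,0); λ=-1 ⇒ h* = (7/3)/1 = 2.3333.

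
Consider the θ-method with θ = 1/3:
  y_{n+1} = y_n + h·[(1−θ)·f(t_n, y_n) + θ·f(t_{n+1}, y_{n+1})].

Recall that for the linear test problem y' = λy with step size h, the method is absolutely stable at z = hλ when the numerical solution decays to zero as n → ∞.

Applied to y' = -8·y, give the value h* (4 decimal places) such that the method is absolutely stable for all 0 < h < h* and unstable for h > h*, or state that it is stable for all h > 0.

Set f=λy, z=hλ:
  y_{n+1} = y_n + z·[2/3·y_n + 1/3·y_{n+1}] ⇒ (1 − 1/3z)y_{n+1} = (1 + 2/3z)y_n
  ⇒ R(z) = (1 + 2/3z)/(1 − 1/3z).

Find x<0 with |R(x)|<1.
x=-1.31: |R|=0.0882
R=−1: 1+2/3x = −1+1/3x ⇒ -1/3x=2 ⇒ x=2/(-1/3)=-6.0000
Confirm numerically:
  x=-5.778: |R|=0.97471 <1
  x=-5.622: |R|=0.95616 <1
  x=-2.884: |R|=0.47043 <1
  x=-2.646: |R|=0.40595 <1
  x=-6.575: |R|=1.06005 >1
  x=-6.246: |R|=1.02661 >1
  x=-6.111: |R|=1.01218 >1
So |R|<1 on (-6.0000, 0).

(-6.0000,0); λ=-8 ⇒ h* = (6)/8 = 0.7500.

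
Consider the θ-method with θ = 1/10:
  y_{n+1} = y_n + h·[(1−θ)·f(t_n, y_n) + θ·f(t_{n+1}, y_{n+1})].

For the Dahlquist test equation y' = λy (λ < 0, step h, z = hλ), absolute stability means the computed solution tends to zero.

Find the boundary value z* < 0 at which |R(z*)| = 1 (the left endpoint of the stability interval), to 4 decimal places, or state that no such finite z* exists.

Set f=λy, z=hλ:
  y_{n+1} = y_n + z·[9/10·y_n + 1/10·y_{n+1}] ⇒ (1 − 1/10z)y_{n+1} = (1 + 9/10z)y_n
  so R(z) = (1 + 9/10z)/(1 − 1/10z).

Boundary: |R(x)|=1, x<0.
x=-1.51: |R|=0.3119
R=−1: 1+9/10x = −1+1/10x ⇒ -4/5x=2 ⇒ x=2/(-4/5)=-2.5000
Confirm numerically:
  x=-2.445: |R|=0.96464 <1
  x=-1.865: |R|=0.57185 <1
  x=-1.202: |R|=0.07302 <1
  x=-2.790: |R|=1.18139 >1
  x=-2.595: |R|=1.06034 >1
  x=-2.567: |R|=1.04265 >1
Interval (-2.5000, 0).

z* = -2.5000.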